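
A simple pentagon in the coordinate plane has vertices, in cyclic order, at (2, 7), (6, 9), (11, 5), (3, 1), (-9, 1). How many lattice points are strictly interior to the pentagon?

The shoelace formula gives twice the area as |(2·9 − 6·7) + (6·5 − 11·9) + (11·1 − 3·5) + (3·1 − (-9)·1) + ((-9)·7 − 2·1)| = 150, so the area is 75.
The number of boundary lattice points is Σ gcd(|Δx|,|Δy|) = gcd(4,2) + gcd(5,4) + gcd(8,4) + gcd(12,0) + gcd(11,6) = 2+1+4+12+1 = 20.
Pick's theorem gives I = A − B/2 + 1 = 75 − 20/2 + 1 = 66.

66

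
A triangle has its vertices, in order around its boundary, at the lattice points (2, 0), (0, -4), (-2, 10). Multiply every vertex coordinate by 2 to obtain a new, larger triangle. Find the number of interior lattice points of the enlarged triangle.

67

Using the shoelace formula, 2A = |(2·(-4) − 0·0) + (0·10 − (-2)·(-4)) + ((-2)·0 − 2·10)| = 36, so the area is 18.
Along each edge there are gcd(|Δx|,|Δy|)+1 lattice points, so counting each shared vertex once the boundary has gcd(2,4) + gcd(2,14) + gcd(4,10) = 2+2+2 = 6.
Scaling by 2 multiplies the area by 2² = 4 (so the new area is 72) and multiplies the boundary lattice-point count by 2, giving 12.
By Pick's theorem, the interior count of the dilated polygon is 72 − 12/2 + 1 = 67.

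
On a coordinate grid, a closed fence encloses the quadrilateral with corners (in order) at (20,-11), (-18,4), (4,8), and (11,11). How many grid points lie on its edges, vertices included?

5

The number of boundary lattice points is Σ gcd(|Δx|,|Δy|) = gcd(38,15) + gcd(22,4) + gcd(7,3) + gcd(9,22) = 1+2+1+1 = 5.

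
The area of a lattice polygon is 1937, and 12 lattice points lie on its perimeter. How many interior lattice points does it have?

From Pick's theorem, I = A − B/2 + 1 = 1937 − 12/2 + 1 = 1932.

1932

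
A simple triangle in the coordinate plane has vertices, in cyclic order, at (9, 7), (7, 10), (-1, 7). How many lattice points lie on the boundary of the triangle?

Summing gcd(|Δx|,|Δy|) over the edges gives the boundary count: gcd(2,3) + gcd(8,3) + gcd(10,0) = 1+1+10 = 12.

12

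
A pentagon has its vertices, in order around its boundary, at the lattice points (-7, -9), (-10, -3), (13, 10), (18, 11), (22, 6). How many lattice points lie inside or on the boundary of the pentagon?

233

By the shoelace formula, twice the signed area is |((-7)·(-3) − (-10)·(-9)) + ((-10)·10 − 13·(-3)) + (13·11 − 18·10) + (18·6 − 22·11) + (22·(-9) − (-7)·6)| = 457, so the area is 228.5.
Along each edge there are gcd(|Δx|,|Δy|)+1 lattice points, so counting each shared vertex once the boundary has gcd(3,6) + gcd(23,13) + gcd(5,1) + gcd(4,5) + gcd(29,15) = 3+1+1+1+1 = 7.
Pick's theorem gives I = A − B/2 + 1 = 228.5 − 7/2 + 1 = 226, so the closed region contains I + B = 226 + 7 = 233 lattice points.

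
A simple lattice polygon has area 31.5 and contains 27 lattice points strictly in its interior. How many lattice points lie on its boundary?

Pick's theorem gives A = I + B/2 − 1, so B = 2(A − I + 1) = 2(31.5 − 27 + 1) = 11.

11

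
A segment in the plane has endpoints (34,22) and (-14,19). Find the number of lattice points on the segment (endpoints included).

4

The number of lattice points on a segment between lattice points is gcd(|Δx|,|Δy|) + 1 = gcd(48,3) + 1 = 3 + 1 = 4.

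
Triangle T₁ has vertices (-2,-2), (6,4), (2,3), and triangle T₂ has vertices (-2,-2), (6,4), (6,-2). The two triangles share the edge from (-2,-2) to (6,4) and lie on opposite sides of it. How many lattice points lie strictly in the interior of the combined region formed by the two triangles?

25

The union is the simple quadrilateral with vertices (-2,-2), (2,3), (6,4), (6,-2) in order.
The shoelace formula gives twice the area as |((-2)·3 − 2·(-2)) + (2·4 − 6·3) + (6·(-2) − 6·4) + (6·(-2) − (-2)·(-2))| = 64, so the area is 32.
The number of boundary lattice points is Σ gcd(|Δx|,|Δy|) = gcd(4,5) + gcd(4,1) + gcd(0,6) + gcd(8,0) = 1+1+6+8 = 16.
By Pick's theorem I = A − B/2 + 1 = 32 − 16/2 + 1 = 25.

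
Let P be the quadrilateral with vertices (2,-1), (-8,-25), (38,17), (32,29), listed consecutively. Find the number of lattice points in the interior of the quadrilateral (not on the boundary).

Using the shoelace formula, 2A = |(2·(-25) − (-8)·(-1)) + ((-8)·17 − 38·(-25)) + (38·29 − 32·17) + (32·(-1) − 2·29)| = 1224, so the area is 612.
Along each edge there are gcd(|Δx|,|Δy|)+1 lattice points, so counting each shared vertex once the boundary has gcd(10,24) + gcd(46,42) + gcd(6,12) + gcd(30,30) = 2+2+6+30 = 40.
By Pick's theorem A = I + B/2 − 1, so I = 612 − 40/2 + 1 = 593.

593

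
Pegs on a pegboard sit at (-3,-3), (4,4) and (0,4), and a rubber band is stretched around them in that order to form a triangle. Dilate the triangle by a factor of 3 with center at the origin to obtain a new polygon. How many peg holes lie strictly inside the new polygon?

By the shoelace formula, twice the signed area is |[(-3)·4 − 4·(-3)] + [4·4 − 0·4] + [0·(-3) − (-3)·4]| = 28, so the area is 14.
Summing gcd(|Δx|,|Δy|) over the edges gives the boundary count: gcd(7,7) + gcd(4,0) + gcd(3,7) = 7+4+1 = 12.
Scaling by 3 multiplies the area by 3² = 9 (so the new area is 126) and multiplies the boundary lattice-point count by 3, giving 36.
By Pick's theorem, the interior count of the dilated polygon is 126 − 36/2 + 1 = 109.

109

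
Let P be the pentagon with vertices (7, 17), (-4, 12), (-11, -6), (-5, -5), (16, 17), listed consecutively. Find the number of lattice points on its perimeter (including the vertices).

13

Along each edge there are gcd(|Δx|,|Δy|)+1 lattice points, so counting each shared vertex once the boundary has gcd(11,5) + gcd(7,18) + gcd(6,1) + gcd(21,22) + gcd(9,0) = 1+1+1+1+9 = 13.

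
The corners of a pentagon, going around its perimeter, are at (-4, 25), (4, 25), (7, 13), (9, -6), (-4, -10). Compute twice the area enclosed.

736

The shoelace formula gives twice the area as |[(-4)·25 − 4·25] + [4·13 − 7·25] + [7·(-6) − 9·13] + [9·(-10) − (-4)·(-6)] + [(-4)·25 − (-4)·(-10)]| = 736, so the area is 368.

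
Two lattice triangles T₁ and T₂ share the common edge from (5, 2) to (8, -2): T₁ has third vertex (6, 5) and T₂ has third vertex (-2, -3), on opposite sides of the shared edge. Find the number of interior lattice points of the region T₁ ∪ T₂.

27

The union is the simple quadrilateral with vertices (5, 2), (6, 5), (8, -2), (-2, -3) in order.
The shoelace formula gives twice the area as |(5·5 − 6·2) + (6·(-2) − 8·5) + (8·(-3) − (-2)·(-2)) + ((-2)·2 − 5·(-3))| = 56, so the area is 28.
The number of boundary lattice points is Σ gcd(|Δx|,|Δy|) = gcd(1,3) + gcd(2,7) + gcd(10,1) + gcd(7,5) = 1+1+1+1 = 4.
By Pick's theorem I = A − B/2 + 1 = 28 − 4/2 + 1 = 27.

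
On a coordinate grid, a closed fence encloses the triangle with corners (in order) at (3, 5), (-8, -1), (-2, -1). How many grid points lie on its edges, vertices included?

The number of boundary lattice points is Σ gcd(|Δx|,|Δy|) = gcd(11,6) + gcd(6,0) + gcd(5,6) = 1+6+1 = 8.

8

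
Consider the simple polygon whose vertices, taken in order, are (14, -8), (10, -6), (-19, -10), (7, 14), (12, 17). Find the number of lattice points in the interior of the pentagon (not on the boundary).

396

The shoelace formula gives twice the area as |(14·(-6) − 10·(-8)) + (10·(-10) − (-19)·(-6)) + ((-19)·14 − 7·(-10)) + (7·17 − 12·14) + (12·(-8) − 14·17)| = 797, so the area is 797/2.
Along each edge there are gcd(|Δx|,|Δy|)+1 lattice points, so counting each shared vertex once the boundary has gcd(4,2) + gcd(29,4) + gcd(26,24) + gcd(5,3) + gcd(2,25) = 2+1+2+1+1 = 7.
By Pick's theorem A = I + B/2 − 1, so I = 797/2 − 7/2 + 1 = 396.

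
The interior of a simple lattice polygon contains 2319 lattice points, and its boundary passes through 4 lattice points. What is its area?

2320

Pick's theorem states A = I + B/2 − 1, so A = 2319 + 4/2 − 1 = 2320.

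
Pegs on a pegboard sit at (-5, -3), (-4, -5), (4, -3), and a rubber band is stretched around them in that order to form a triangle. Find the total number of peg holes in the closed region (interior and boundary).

16

Using the shoelace formula, 2A = |[(-5)·(-5) − (-4)·(-3)] + [(-4)·(-3) − 4·(-5)] + [4·(-3) − (-5)·(-3)]| = 18, so the area is 9.
Along each edge there are gcd(|Δx|,|Δy|)+1 lattice points, so counting each shared vertex once the boundary has gcd(1,2) + gcd(8,2) + gcd(9,0) = 1+2+9 = 12.
Pick's theorem gives I = A − B/2 + 1 = 9 − 12/2 + 1 = 4, so the closed region contains I + B = 4 + 12 = 16 lattice points.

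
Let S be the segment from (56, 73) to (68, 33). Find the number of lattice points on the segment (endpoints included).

5

The number of lattice points on a segment between lattice points is gcd(|Δx|,|Δy|) + 1 = gcd(12,40) + 1 = 4 + 1 = 5.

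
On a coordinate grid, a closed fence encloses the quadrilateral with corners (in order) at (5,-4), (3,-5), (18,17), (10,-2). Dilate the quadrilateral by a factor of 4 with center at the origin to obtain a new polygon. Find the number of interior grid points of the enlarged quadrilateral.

857

The shoelace formula gives twice the area as |[5·(-5) − 3·(-4)] + [3·17 − 18·(-5)] + [18·(-2) − 10·17] + [10·(-4) − 5·(-2)]| = 108, so the area is 54.
The number of boundary lattice points is Σ gcd(|Δx|,|Δy|) = gcd(2,1) + gcd(15,22) + gcd(8,19) + gcd(5,2) = 1+1+1+1 = 4.
Scaling by 4 multiplies the area by 4² = 16 (so the new area is 864) and multiplies the boundary lattice-point count by 4, giving 16.
By Pick's theorem, the interior count of the dilated polygon is 864 − 16/2 + 1 = 857.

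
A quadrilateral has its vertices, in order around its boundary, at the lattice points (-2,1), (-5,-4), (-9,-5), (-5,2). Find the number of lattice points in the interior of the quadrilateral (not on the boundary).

The shoelace formula gives twice the area as |[(-2)·(-4) − (-5)·1] + [(-5)·(-5) − (-9)·(-4)] + [(-9)·2 − (-5)·(-5)] + [(-5)·1 − (-2)·2]| = 42, so the area is 21.
The number of boundary lattice points is Σ gcd(|Δx|,|Δy|) = gcd(3,5) + gcd(4,1) + gcd(4,7) + gcd(3,1) = 1+1+1+1 = 4.
Pick's theorem gives I = A − B/2 + 1 = 21 − 4/2 + 1 = 20.

20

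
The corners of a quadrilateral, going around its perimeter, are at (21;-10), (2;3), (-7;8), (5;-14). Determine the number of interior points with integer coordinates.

208

By the shoelace formula, twice the signed area is |(21·3 − 2·(-10)) + (2·8 − (-7)·3) + ((-7)·(-14) − 5·8) + (5·(-10) − 21·(-14))| = 422, so the area is 211.
The number of boundary lattice points is Σ gcd(|Δx|,|Δy|) = gcd(19,13) + gcd(9,5) + gcd(12,22) + gcd(16,4) = 1+1+2+4 = 8.
By Pick's theorem A = I + B/2 − 1, so I = 211 − 8/2 + 1 = 208.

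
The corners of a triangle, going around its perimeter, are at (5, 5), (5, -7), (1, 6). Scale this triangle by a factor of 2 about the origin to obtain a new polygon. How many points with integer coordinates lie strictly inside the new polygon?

83

Using the shoelace formula, 2A = |[5·(-7) − 5·5] + [5·6 − 1·(-7)] + [1·5 − 5·6]| = 48, so the area is 24.
The number of boundary lattice points is Σ gcd(|Δx|,|Δy|) = gcd(0,12) + gcd(4,13) + gcd(4,1) = 12+1+1 = 14.
Scaling by 2 multiplies the area by 2² = 4 (so the new area is 96) and multiplies the boundary lattice-point count by 2, giving 28.
By Pick's theorem, the interior count of the dilated polygon is 96 − 28/2 + 1 = 83.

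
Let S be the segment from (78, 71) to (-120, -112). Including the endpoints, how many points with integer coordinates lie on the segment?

4

The number of lattice points on a segment between lattice points is gcd(|Δx|,|Δy|) + 1 = gcd(198,183) + 1 = 3 + 1 = 4.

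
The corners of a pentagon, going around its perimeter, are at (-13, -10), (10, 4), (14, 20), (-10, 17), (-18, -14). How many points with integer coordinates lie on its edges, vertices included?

Along each edge there are gcd(|Δx|,|Δy|)+1 lattice points, so counting each shared vertex once the boundary has gcd(23,14) + gcd(4,16) + gcd(24,3) + gcd(8,31) + gcd(5,4) = 1+4+3+1+1 = 10.

10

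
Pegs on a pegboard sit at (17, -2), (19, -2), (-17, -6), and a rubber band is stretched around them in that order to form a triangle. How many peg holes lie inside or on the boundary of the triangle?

The shoelace formula gives twice the area as |[17·(-2) − 19·(-2)] + [19·(-6) − (-17)·(-2)] + [(-17)·(-2) − 17·(-6)]| = 8, so the area is 4.
Along each edge there are gcd(|Δx|,|Δy|)+1 lattice points, so counting each shared vertex once the boundary has gcd(2,0) + gcd(36,4) + gcd(34,4) = 2+4+2 = 8.
Pick's theorem gives I = A − B/2 + 1 = 4 − 8/2 + 1 = 1, so the closed region contains I + B = 1 + 8 = 9 lattice points.

9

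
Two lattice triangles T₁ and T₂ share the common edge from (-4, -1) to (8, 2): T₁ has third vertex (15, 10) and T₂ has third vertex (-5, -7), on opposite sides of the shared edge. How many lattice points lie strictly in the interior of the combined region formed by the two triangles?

The union is the simple quadrilateral with vertices (-4, -1), (15, 10), (8, 2), (-5, -7) in order.
By the shoelace formula, twice the signed area is |[(-4)·10 − 15·(-1)] + [15·2 − 8·10] + [8·(-7) − (-5)·2] + [(-5)·(-1) − (-4)·(-7)]| = 144, so the area is 72.
Summing gcd(|Δx|,|Δy|) over the edges gives the boundary count: gcd(19,11) + gcd(7,8) + gcd(13,9) + gcd(1,6) = 1+1+1+1 = 4.
By Pick's theorem I = A − B/2 + 1 = 72 − 4/2 + 1 = 71.

71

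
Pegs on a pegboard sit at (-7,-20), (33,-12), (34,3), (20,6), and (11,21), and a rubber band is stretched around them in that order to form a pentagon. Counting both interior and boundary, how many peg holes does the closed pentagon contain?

By the shoelace formula, twice the signed area is |[(-7)·(-12) − 33·(-20)] + [33·3 − 34·(-12)] + [34·6 − 20·3] + [20·21 − 11·6] + [11·(-20) − (-7)·21]| = 1676, so the area is 838.
Summing gcd(|Δx|,|Δy|) over the edges gives the boundary count: gcd(40,8) + gcd(1,15) + gcd(14,3) + gcd(9,15) + gcd(18,41) = 8+1+1+3+1 = 14.
Pick's theorem gives I = A − B/2 + 1 = 838 − 14/2 + 1 = 832, so the closed region contains I + B = 832 + 14 = 846 lattice points.

846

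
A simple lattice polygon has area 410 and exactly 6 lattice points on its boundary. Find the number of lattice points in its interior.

408

From Pick's theorem, I = A − B/2 + 1 = 410 − 6/2 + 1 = 408.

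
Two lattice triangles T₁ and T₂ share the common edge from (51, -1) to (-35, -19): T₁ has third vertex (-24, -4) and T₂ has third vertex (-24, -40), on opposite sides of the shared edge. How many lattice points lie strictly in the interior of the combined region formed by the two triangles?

The union is the simple quadrilateral with vertices (51, -1), (-24, -4), (-35, -19), (-24, -40) in order.
Using the shoelace formula, 2A = |(51·(-4) − (-24)·(-1)) + ((-24)·(-19) − (-35)·(-4)) + ((-35)·(-40) − (-24)·(-19)) + ((-24)·(-1) − 51·(-40))| = 3096, so the area is 1548.
Summing gcd(|Δx|,|Δy|) over the edges gives the boundary count: gcd(75,3) + gcd(11,15) + gcd(11,21) + gcd(75,39) = 3+1+1+3 = 8.
By Pick's theorem I = A − B/2 + 1 = 1548 − 8/2 + 1 = 1545.

1545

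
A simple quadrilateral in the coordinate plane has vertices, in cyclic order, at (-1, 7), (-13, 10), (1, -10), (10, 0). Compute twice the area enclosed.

The shoelace formula gives twice the area as |[(-1)·10 − (-13)·7] + [(-13)·(-10) − 1·10] + [1·0 − 10·(-10)] + [10·7 − (-1)·0]| = 371, so the area is 371/2.

371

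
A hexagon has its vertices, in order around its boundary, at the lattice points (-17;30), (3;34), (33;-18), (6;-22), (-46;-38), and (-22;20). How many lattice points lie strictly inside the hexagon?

Using the shoelace formula, 2A = |[(-17)·34 − 3·30] + [3·(-18) − 33·34] + [33·(-22) − 6·(-18)] + [6·(-38) − (-46)·(-22)] + [(-46)·20 − (-22)·(-38)] + [(-22)·30 − (-17)·20]| = 5778, so the area is 2889.
Summing gcd(|Δx|,|Δy|) over the edges gives the boundary count: gcd(20,4) + gcd(30,52) + gcd(27,4) + gcd(52,16) + gcd(24,58) + gcd(5,10) = 4+2+1+4+2+5 = 18.
By Pick's theorem A = I + B/2 − 1, so I = 2889 − 18/2 + 1 = 2881.

2881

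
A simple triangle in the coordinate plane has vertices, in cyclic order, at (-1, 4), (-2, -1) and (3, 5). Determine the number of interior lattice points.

By the shoelace formula, twice the signed area is |[(-1)·(-1) − (-2)·4] + [(-2)·5 − 3·(-1)] + [3·4 − (-1)·5]| = 19, so the area is 19/2.
Summing gcd(|Δx|,|Δy|) over the edges gives the boundary count: gcd(1,5) + gcd(5,6) + gcd(4,1) = 1+1+1 = 3.
Pick's theorem gives I = A − B/2 + 1 = 19/2 − 3/2 + 1 = 9.

9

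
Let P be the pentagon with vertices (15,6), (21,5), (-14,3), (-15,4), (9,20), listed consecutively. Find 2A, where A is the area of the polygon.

511

The shoelace formula gives twice the area as |[15·5 − 21·6] + [21·3 − (-14)·5] + [(-14)·4 − (-15)·3] + [(-15)·20 − 9·4] + [9·6 − 15·20]| = 511, so the area is 255.5.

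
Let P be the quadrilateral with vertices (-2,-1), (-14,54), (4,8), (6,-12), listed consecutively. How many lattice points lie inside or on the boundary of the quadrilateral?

292

The shoelace formula gives twice the area as |((-2)·54 − (-14)·(-1)) + ((-14)·8 − 4·54) + (4·(-12) − 6·8) + (6·(-1) − (-2)·(-12))| = 576, so the area is 288.
Along each edge there are gcd(|Δx|,|Δy|)+1 lattice points, so counting each shared vertex once the boundary has gcd(12,55) + gcd(18,46) + gcd(2,20) + gcd(8,11) = 1+2+2+1 = 6.
Pick's theorem gives I = A − B/2 + 1 = 288 − 6/2 + 1 = 286, so the closed region contains I + B = 286 + 6 = 292 lattice points.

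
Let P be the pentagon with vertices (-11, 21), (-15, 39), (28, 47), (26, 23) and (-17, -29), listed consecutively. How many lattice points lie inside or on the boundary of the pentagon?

1769

Using the shoelace formula, 2A = |[(-11)·39 − (-15)·21] + [(-15)·47 − 28·39] + [28·23 − 26·47] + [26·(-29) − (-17)·23] + [(-17)·21 − (-11)·(-29)]| = 3528, so the area is 1764.
The number of boundary lattice points is Σ gcd(|Δx|,|Δy|) = gcd(4,18) + gcd(43,8) + gcd(2,24) + gcd(43,52) + gcd(6,50) = 2+1+2+1+2 = 8.
Pick's theorem gives I = A − B/2 + 1 = 1764 − 8/2 + 1 = 1761, so the closed region contains I + B = 1761 + 8 = 1769 lattice points.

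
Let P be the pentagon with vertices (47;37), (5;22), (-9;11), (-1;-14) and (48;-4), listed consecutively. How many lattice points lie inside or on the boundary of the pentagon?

Using the shoelace formula, 2A = |(47·22 − 5·37) + (5·11 − (-9)·22) + ((-9)·(-14) − (-1)·11) + ((-1)·(-4) − 48·(-14)) + (48·37 − 47·(-4))| = 3879, so the area is 1939.5.
Summing gcd(|Δx|,|Δy|) over the edges gives the boundary count: gcd(42,15) + gcd(14,11) + gcd(8,25) + gcd(49,10) + gcd(1,41) = 3+1+1+1+1 = 7.
Pick's theorem gives I = A − B/2 + 1 = 1939.5 − 7/2 + 1 = 1937, so the closed region contains I + B = 1937 + 7 = 1944 lattice points.

1944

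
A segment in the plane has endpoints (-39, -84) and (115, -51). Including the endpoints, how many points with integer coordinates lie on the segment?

12

The number of lattice points on a segment between lattice points is gcd(|Δx|,|Δy|) + 1 = gcd(154,33) + 1 = 11 + 1 = 12.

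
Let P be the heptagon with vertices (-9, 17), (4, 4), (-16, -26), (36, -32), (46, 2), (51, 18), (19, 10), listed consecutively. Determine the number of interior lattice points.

Using the shoelace formula, 2A = |[(-9)·4 − 4·17] + [4·(-26) − (-16)·4] + [(-16)·(-32) − 36·(-26)] + [36·2 − 46·(-32)] + [46·18 − 51·2] + [51·10 − 19·18] + [19·17 − (-9)·10]| = 4155, so the area is 4155/2.
Summing gcd(|Δx|,|Δy|) over the edges gives the boundary count: gcd(13,13) + gcd(20,30) + gcd(52,6) + gcd(10,34) + gcd(5,16) + gcd(32,8) + gcd(28,7) = 13+10+2+2+1+8+7 = 43.
By Pick's theorem A = I + B/2 − 1, so I = 4155/2 − 43/2 + 1 = 2057.

2057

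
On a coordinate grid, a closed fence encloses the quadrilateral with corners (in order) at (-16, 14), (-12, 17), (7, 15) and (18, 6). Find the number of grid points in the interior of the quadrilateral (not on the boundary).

Using the shoelace formula, 2A = |[(-16)·17 − (-12)·14] + [(-12)·15 − 7·17] + [7·6 − 18·15] + [18·14 − (-16)·6]| = 283, so the area is 141.5.
Summing gcd(|Δx|,|Δy|) over the edges gives the boundary count: gcd(4,3) + gcd(19,2) + gcd(11,9) + gcd(34,8) = 1+1+1+2 = 5.
By Pick's theorem A = I + B/2 − 1, so I = 141.5 − 5/2 + 1 = 140.

140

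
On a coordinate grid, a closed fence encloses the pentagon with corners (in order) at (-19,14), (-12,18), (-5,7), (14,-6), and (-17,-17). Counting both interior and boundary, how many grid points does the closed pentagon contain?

572

By the shoelace formula, twice the signed area is |((-19)·18 − (-12)·14) + ((-12)·7 − (-5)·18) + ((-5)·(-6) − 14·7) + (14·(-17) − (-17)·(-6)) + ((-17)·14 − (-19)·(-17))| = 1137, so the area is 1137/2.
Summing gcd(|Δx|,|Δy|) over the edges gives the boundary count: gcd(7,4) + gcd(7,11) + gcd(19,13) + gcd(31,11) + gcd(2,31) = 1+1+1+1+1 = 5.
Pick's theorem gives I = A − B/2 + 1 = 1137/2 − 5/2 + 1 = 567, so the closed region contains I + B = 567 + 5 = 572 lattice points.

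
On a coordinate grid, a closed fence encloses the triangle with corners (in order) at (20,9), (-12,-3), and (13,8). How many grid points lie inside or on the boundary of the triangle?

The shoelace formula gives twice the area as |(20·(-3) − (-12)·9) + ((-12)·8 − 13·(-3)) + (13·9 − 20·8)| = 52, so the area is 26.
Along each edge there are gcd(|Δx|,|Δy|)+1 lattice points, so counting each shared vertex once the boundary has gcd(32,12) + gcd(25,11) + gcd(7,1) = 4+1+1 = 6.
Pick's theorem gives I = A − B/2 + 1 = 26 − 6/2 + 1 = 24, so the closed region contains I + B = 24 + 6 = 30 lattice points.

30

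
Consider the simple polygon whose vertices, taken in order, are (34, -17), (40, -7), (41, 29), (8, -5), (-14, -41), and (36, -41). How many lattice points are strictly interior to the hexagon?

1915

The shoelace formula gives twice the area as |(34·(-7) − 40·(-17)) + (40·29 − 41·(-7)) + (41·(-5) − 8·29) + (8·(-41) − (-14)·(-5)) + ((-14)·(-41) − 36·(-41)) + (36·(-17) − 34·(-41))| = 3886, so the area is 1943.
Along each edge there are gcd(|Δx|,|Δy|)+1 lattice points, so counting each shared vertex once the boundary has gcd(6,10) + gcd(1,36) + gcd(33,34) + gcd(22,36) + gcd(50,0) + gcd(2,24) = 2+1+1+2+50+2 = 58.
Pick's theorem gives I = A − B/2 + 1 = 1943 − 58/2 + 1 = 1915.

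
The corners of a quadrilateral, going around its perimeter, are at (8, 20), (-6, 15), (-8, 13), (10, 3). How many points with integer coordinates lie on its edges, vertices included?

6

Summing gcd(|Δx|,|Δy|) over the edges gives the boundary count: gcd(14,5) + gcd(2,2) + gcd(18,10) + gcd(2,17) = 1+2+2+1 = 6.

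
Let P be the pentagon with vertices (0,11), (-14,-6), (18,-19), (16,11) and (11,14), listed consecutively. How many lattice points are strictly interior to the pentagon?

625

By the shoelace formula, twice the signed area is |(0·(-6) − (-14)·11) + ((-14)·(-19) − 18·(-6)) + (18·11 − 16·(-19)) + (16·14 − 11·11) + (11·11 − 0·14)| = 1254, so the area is 627.
Along each edge there are gcd(|Δx|,|Δy|)+1 lattice points, so counting each shared vertex once the boundary has gcd(14,17) + gcd(32,13) + gcd(2,30) + gcd(5,3) + gcd(11,3) = 1+1+2+1+1 = 6.
By Pick's theorem A = I + B/2 − 1, so I = 627 − 6/2 + 1 = 625.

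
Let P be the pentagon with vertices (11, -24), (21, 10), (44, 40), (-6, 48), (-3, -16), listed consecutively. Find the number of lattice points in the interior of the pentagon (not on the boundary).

1924

The shoelace formula gives twice the area as |(11·10 − 21·(-24)) + (21·40 − 44·10) + (44·48 − (-6)·40) + ((-6)·(-16) − (-3)·48) + ((-3)·(-24) − 11·(-16))| = 3854, so the area is 1927.
Along each edge there are gcd(|Δx|,|Δy|)+1 lattice points, so counting each shared vertex once the boundary has gcd(10,34) + gcd(23,30) + gcd(50,8) + gcd(3,64) + gcd(14,8) = 2+1+2+1+2 = 8.
Pick's theorem gives I = A − B/2 + 1 = 1927 − 8/2 + 1 = 1924.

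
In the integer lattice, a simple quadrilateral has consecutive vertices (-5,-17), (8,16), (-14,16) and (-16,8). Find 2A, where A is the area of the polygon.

The shoelace formula gives twice the area as |[(-5)·16 − 8·(-17)] + [8·16 − (-14)·16] + [(-14)·8 − (-16)·16] + [(-16)·(-17) − (-5)·8]| = 864, so the area is 432.

864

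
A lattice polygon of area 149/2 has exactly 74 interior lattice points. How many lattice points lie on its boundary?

Pick's theorem gives A = I + B/2 − 1, so B = 2(A − I + 1) = 2(149/2 − 74 + 1) = 3.

3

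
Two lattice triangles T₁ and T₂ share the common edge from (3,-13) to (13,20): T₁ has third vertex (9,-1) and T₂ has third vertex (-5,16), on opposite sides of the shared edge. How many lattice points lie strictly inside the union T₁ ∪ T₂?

The union is the simple quadrilateral with vertices (3,-13), (9,-1), (13,20), (-5,16) in order.
Using the shoelace formula, 2A = |[3·(-1) − 9·(-13)] + [9·20 − 13·(-1)] + [13·16 − (-5)·20] + [(-5)·(-13) − 3·16]| = 632, so the area is 316.
The number of boundary lattice points is Σ gcd(|Δx|,|Δy|) = gcd(6,12) + gcd(4,21) + gcd(18,4) + gcd(8,29) = 6+1+2+1 = 10.
By Pick's theorem I = A − B/2 + 1 = 316 − 10/2 + 1 = 312.

312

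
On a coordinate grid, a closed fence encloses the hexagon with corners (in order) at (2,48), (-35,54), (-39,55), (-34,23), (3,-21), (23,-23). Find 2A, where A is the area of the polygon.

5151

Using the shoelace formula, 2A = |[2·54 − (-35)·48] + [(-35)·55 − (-39)·54] + [(-39)·23 − (-34)·55] + [(-34)·(-21) − 3·23] + [3·(-23) − 23·(-21)] + [23·48 − 2·(-23)]| = 5151, so the area is 2575.5.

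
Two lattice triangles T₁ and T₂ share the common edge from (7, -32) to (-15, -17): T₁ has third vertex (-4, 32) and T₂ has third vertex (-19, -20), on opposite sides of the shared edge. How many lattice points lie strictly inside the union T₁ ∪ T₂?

The union is the simple quadrilateral with vertices (7, -32), (-4, 32), (-15, -17), (-19, -20) in order.
By the shoelace formula, twice the signed area is |[7·32 − (-4)·(-32)] + [(-4)·(-17) − (-15)·32] + [(-15)·(-20) − (-19)·(-17)] + [(-19)·(-32) − 7·(-20)]| = 1369, so the area is 1369/2.
Along each edge there are gcd(|Δx|,|Δy|)+1 lattice points, so counting each shared vertex once the boundary has gcd(11,64) + gcd(11,49) + gcd(4,3) + gcd(26,12) = 1+1+1+2 = 5.
By Pick's theorem I = A − B/2 + 1 = 1369/2 − 5/2 + 1 = 683.

683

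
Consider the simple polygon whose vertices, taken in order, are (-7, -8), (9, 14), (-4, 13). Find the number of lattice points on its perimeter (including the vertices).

6

The number of boundary lattice points is Σ gcd(|Δx|,|Δy|) = gcd(16,22) + gcd(13,1) + gcd(3,21) = 2+1+3 = 6.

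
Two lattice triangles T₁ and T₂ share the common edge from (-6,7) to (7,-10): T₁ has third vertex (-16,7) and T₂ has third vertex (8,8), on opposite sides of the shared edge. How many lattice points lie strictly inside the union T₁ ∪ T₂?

205

The union is the simple quadrilateral with vertices (-6,7), (-16,7), (7,-10), (8,8) in order.
Using the shoelace formula, 2A = |[(-6)·7 − (-16)·7] + [(-16)·(-10) − 7·7] + [7·8 − 8·(-10)] + [8·7 − (-6)·8]| = 421, so the area is 210.5.
Summing gcd(|Δx|,|Δy|) over the edges gives the boundary count: gcd(10,0) + gcd(23,17) + gcd(1,18) + gcd(14,1) = 10+1+1+1 = 13.
By Pick's theorem I = A − B/2 + 1 = 210.5 − 13/2 + 1 = 205.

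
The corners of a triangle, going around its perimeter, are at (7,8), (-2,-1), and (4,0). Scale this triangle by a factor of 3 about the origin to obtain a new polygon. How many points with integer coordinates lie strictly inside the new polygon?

By the shoelace formula, twice the signed area is |(7·(-1) − (-2)·8) + ((-2)·0 − 4·(-1)) + (4·8 − 7·0)| = 45, so the area is 22.5.
Summing gcd(|Δx|,|Δy|) over the edges gives the boundary count: gcd(9,9) + gcd(6,1) + gcd(3,8) = 9+1+1 = 11.
Scaling by 3 multiplies the area by 3² = 9 (so the new area is 405/2) and multiplies the boundary lattice-point count by 3, giving 33.
By Pick's theorem, the interior count of the dilated polygon is 405/2 − 33/2 + 1 = 187.

187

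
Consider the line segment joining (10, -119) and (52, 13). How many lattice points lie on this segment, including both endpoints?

The number of lattice points on a segment between lattice points is gcd(|Δx|,|Δy|) + 1 = gcd(42,132) + 1 = 6 + 1 = 7.

7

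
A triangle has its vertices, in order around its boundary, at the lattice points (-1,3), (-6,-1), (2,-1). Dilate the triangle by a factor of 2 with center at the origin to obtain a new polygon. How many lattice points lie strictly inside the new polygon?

55

The shoelace formula gives twice the area as |[(-1)·(-1) − (-6)·3] + [(-6)·(-1) − 2·(-1)] + [2·3 − (-1)·(-1)]| = 32, so the area is 16.
Summing gcd(|Δx|,|Δy|) over the edges gives the boundary count: gcd(5,4) + gcd(8,0) + gcd(3,4) = 1+8+1 = 10.
Scaling by 2 multiplies the area by 2² = 4 (so the new area is 64) and multiplies the boundary lattice-point count by 2, giving 20.
By Pick's theorem, the interior count of the dilated polygon is 64 − 20/2 + 1 = 55.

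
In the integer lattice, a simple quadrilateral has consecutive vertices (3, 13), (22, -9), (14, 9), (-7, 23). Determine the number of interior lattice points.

109

By the shoelace formula, twice the signed area is |(3·(-9) − 22·13) + (22·9 − 14·(-9)) + (14·23 − (-7)·9) + ((-7)·13 − 3·23)| = 236, so the area is 118.
Summing gcd(|Δx|,|Δy|) over the edges gives the boundary count: gcd(19,22) + gcd(8,18) + gcd(21,14) + gcd(10,10) = 1+2+7+10 = 20.
By Pick's theorem A = I + B/2 − 1, so I = 118 − 20/2 + 1 = 109.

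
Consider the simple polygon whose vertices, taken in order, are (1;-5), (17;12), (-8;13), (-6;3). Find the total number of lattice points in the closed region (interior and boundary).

By the shoelace formula, twice the signed area is |(1·12 − 17·(-5)) + (17·13 − (-8)·12) + ((-8)·3 − (-6)·13) + ((-6)·(-5) − 1·3)| = 495, so the area is 247.5.
The number of boundary lattice points is Σ gcd(|Δx|,|Δy|) = gcd(16,17) + gcd(25,1) + gcd(2,10) + gcd(7,8) = 1+1+2+1 = 5.
Pick's theorem gives I = A − B/2 + 1 = 247.5 − 5/2 + 1 = 246, so the closed region contains I + B = 246 + 5 = 251 lattice points.

251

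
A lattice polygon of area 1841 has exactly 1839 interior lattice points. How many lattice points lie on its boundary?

Pick's theorem gives A = I + B/2 − 1, so B = 2(A − I + 1) = 2(1841 − 1839 + 1) = 6.

6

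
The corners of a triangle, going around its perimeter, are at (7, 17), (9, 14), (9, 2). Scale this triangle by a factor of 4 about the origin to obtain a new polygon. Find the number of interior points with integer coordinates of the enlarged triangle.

165

The shoelace formula gives twice the area as |[7·14 − 9·17] + [9·2 − 9·14] + [9·17 − 7·2]| = 24, so the area is 12.
The number of boundary lattice points is Σ gcd(|Δx|,|Δy|) = gcd(2,3) + gcd(0,12) + gcd(2,15) = 1+12+1 = 14.
Scaling by 4 multiplies the area by 4² = 16 (so the new area is 192) and multiplies the boundary lattice-point count by 4, giving 56.
By Pick's theorem, the interior count of the dilated polygon is 192 − 56/2 + 1 = 165.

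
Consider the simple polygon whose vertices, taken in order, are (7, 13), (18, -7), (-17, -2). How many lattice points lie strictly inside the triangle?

319

The shoelace formula gives twice the area as |(7·(-7) − 18·13) + (18·(-2) − (-17)·(-7)) + ((-17)·13 − 7·(-2))| = 645, so the area is 645/2.
Summing gcd(|Δx|,|Δy|) over the edges gives the boundary count: gcd(11,20) + gcd(35,5) + gcd(24,15) = 1+5+3 = 9.
By Pick's theorem A = I + B/2 − 1, so I = 645/2 − 9/2 + 1 = 319.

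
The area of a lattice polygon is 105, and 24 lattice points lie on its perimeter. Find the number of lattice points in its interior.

94

From Pick's theorem, I = A − B/2 + 1 = 105 − 24/2 + 1 = 94.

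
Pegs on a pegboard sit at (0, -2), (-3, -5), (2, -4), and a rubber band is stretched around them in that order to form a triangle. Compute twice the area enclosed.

12

The shoelace formula gives twice the area as |[0·(-5) − (-3)·(-2)] + [(-3)·(-4) − 2·(-5)] + [2·(-2) − 0·(-4)]| = 12, so the area is 6.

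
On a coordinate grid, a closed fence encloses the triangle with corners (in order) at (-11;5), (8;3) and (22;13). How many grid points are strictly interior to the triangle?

108

By the shoelace formula, twice the signed area is |[(-11)·3 − 8·5] + [8·13 − 22·3] + [22·5 − (-11)·13]| = 218, so the area is 109.
Along each edge there are gcd(|Δx|,|Δy|)+1 lattice points, so counting each shared vertex once the boundary has gcd(19,2) + gcd(14,10) + gcd(33,8) = 1+2+1 = 4.
By Pick's theorem A = I + B/2 − 1, so I = 109 − 4/2 + 1 = 108.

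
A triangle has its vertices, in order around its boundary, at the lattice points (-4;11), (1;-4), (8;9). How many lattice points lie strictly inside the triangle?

82

The shoelace formula gives twice the area as |((-4)·(-4) − 1·11) + (1·9 − 8·(-4)) + (8·11 − (-4)·9)| = 170, so the area is 85.
The number of boundary lattice points is Σ gcd(|Δx|,|Δy|) = gcd(5,15) + gcd(7,13) + gcd(12,2) = 5+1+2 = 8.
Pick's theorem gives I = A − B/2 + 1 = 85 − 8/2 + 1 = 82.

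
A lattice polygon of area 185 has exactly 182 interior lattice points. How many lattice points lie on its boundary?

Pick's theorem gives A = I + B/2 − 1, so B = 2(A − I + 1) = 2(185 − 182 + 1) = 8.

8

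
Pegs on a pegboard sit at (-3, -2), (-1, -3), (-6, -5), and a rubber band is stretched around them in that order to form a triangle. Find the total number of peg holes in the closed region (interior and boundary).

8

Using the shoelace formula, 2A = |((-3)·(-3) − (-1)·(-2)) + ((-1)·(-5) − (-6)·(-3)) + ((-6)·(-2) − (-3)·(-5))| = 9, so the area is 9/2.
The number of boundary lattice points is Σ gcd(|Δx|,|Δy|) = gcd(2,1) + gcd(5,2) + gcd(3,3) = 1+1+3 = 5.
Pick's theorem gives I = A − B/2 + 1 = 9/2 − 5/2 + 1 = 3, so the closed region contains I + B = 3 + 5 = 8 lattice points.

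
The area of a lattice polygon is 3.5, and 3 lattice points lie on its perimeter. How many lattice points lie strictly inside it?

3

Pick's theorem A = I + B/2 − 1 rearranges to I = A − B/2 + 1 = 3.5 − 3/2 + 1 = 3.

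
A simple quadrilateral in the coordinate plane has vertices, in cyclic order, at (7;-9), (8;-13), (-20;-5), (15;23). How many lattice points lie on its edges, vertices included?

Summing gcd(|Δx|,|Δy|) over the edges gives the boundary count: gcd(1,4) + gcd(28,8) + gcd(35,28) + gcd(8,32) = 1+4+7+8 = 20.

20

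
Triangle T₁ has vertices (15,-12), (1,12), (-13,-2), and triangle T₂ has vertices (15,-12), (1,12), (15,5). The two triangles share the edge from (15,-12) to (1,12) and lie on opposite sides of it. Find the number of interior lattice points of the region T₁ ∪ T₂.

366

The union is the simple quadrilateral with vertices (15,-12), (-13,-2), (1,12), (15,5) in order.
The shoelace formula gives twice the area as |(15·(-2) − (-13)·(-12)) + ((-13)·12 − 1·(-2)) + (1·5 − 15·12) + (15·(-12) − 15·5)| = 770, so the area is 385.
Summing gcd(|Δx|,|Δy|) over the edges gives the boundary count: gcd(28,10) + gcd(14,14) + gcd(14,7) + gcd(0,17) = 2+14+7+17 = 40.
By Pick's theorem I = A − B/2 + 1 = 385 − 40/2 + 1 = 366.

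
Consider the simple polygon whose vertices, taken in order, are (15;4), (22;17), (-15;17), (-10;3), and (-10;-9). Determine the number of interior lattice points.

543

Using the shoelace formula, 2A = |(15·17 − 22·4) + (22·17 − (-15)·17) + ((-15)·3 − (-10)·17) + ((-10)·(-9) − (-10)·3) + ((-10)·4 − 15·(-9))| = 1136, so the area is 568.
Along each edge there are gcd(|Δx|,|Δy|)+1 lattice points, so counting each shared vertex once the boundary has gcd(7,13) + gcd(37,0) + gcd(5,14) + gcd(0,12) + gcd(25,13) = 1+37+1+12+1 = 52.
Pick's theorem gives I = A − B/2 + 1 = 568 − 52/2 + 1 = 543.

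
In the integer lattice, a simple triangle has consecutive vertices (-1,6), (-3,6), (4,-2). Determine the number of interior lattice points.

By the shoelace formula, twice the signed area is |((-1)·6 − (-3)·6) + ((-3)·(-2) − 4·6) + (4·6 − (-1)·(-2))| = 16, so the area is 8.
The number of boundary lattice points is Σ gcd(|Δx|,|Δy|) = gcd(2,0) + gcd(7,8) + gcd(5,8) = 2+1+1 = 4.
Pick's theorem gives I = A − B/2 + 1 = 8 − 4/2 + 1 = 7.

7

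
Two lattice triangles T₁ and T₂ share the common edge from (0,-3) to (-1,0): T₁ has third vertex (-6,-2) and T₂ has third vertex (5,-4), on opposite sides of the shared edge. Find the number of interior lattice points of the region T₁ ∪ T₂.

The union is the simple quadrilateral with vertices (0,-3), (-6,-2), (-1,0), (5,-4) in order.
The shoelace formula gives twice the area as |(0·(-2) − (-6)·(-3)) + ((-6)·0 − (-1)·(-2)) + ((-1)·(-4) − 5·0) + (5·(-3) − 0·(-4))| = 31, so the area is 31/2.
Summing gcd(|Δx|,|Δy|) over the edges gives the boundary count: gcd(6,1) + gcd(5,2) + gcd(6,4) + gcd(5,1) = 1+1+2+1 = 5.
By Pick's theorem I = A − B/2 + 1 = 31/2 − 5/2 + 1 = 14.

14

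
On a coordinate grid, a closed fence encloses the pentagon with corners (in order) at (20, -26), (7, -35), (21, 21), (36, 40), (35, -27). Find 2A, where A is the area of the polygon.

2294

Using the shoelace formula, 2A = |(20·(-35) − 7·(-26)) + (7·21 − 21·(-35)) + (21·40 − 36·21) + (36·(-27) − 35·40) + (35·(-26) − 20·(-27))| = 2294, so the area is 1147.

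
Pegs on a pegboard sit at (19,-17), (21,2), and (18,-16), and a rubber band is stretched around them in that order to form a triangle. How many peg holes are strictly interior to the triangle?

The shoelace formula gives twice the area as |[19·2 − 21·(-17)] + [21·(-16) − 18·2] + [18·(-17) − 19·(-16)]| = 21, so the area is 21/2.
Summing gcd(|Δx|,|Δy|) over the edges gives the boundary count: gcd(2,19) + gcd(3,18) + gcd(1,1) = 1+3+1 = 5.
Pick's theorem gives I = A − B/2 + 1 = 21/2 − 5/2 + 1 = 9.

9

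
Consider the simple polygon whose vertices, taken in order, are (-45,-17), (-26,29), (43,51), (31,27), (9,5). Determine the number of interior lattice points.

Using the shoelace formula, 2A = |((-45)·29 − (-26)·(-17)) + ((-26)·51 − 43·29) + (43·27 − 31·51) + (31·5 − 9·27) + (9·(-17) − (-45)·5)| = 4756, so the area is 2378.
The number of boundary lattice points is Σ gcd(|Δx|,|Δy|) = gcd(19,46) + gcd(69,22) + gcd(12,24) + gcd(22,22) + gcd(54,22) = 1+1+12+22+2 = 38.
By Pick's theorem A = I + B/2 − 1, so I = 2378 − 38/2 + 1 = 2360.

2360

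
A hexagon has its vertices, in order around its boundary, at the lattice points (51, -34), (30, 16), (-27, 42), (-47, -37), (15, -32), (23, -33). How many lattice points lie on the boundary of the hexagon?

Along each edge there are gcd(|Δx|,|Δy|)+1 lattice points, so counting each shared vertex once the boundary has gcd(21,50) + gcd(57,26) + gcd(20,79) + gcd(62,5) + gcd(8,1) + gcd(28,1) = 1+1+1+1+1+1 = 6.

6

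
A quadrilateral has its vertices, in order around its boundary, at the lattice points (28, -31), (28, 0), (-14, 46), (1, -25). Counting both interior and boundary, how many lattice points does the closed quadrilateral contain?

1584

Using the shoelace formula, 2A = |[28·0 − 28·(-31)] + [28·46 − (-14)·0] + [(-14)·(-25) − 1·46] + [1·(-31) − 28·(-25)]| = 3129, so the area is 3129/2.
The number of boundary lattice points is Σ gcd(|Δx|,|Δy|) = gcd(0,31) + gcd(42,46) + gcd(15,71) + gcd(27,6) = 31+2+1+3 = 37.
Pick's theorem gives I = A − B/2 + 1 = 3129/2 − 37/2 + 1 = 1547, so the closed region contains I + B = 1547 + 37 = 1584 lattice points.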